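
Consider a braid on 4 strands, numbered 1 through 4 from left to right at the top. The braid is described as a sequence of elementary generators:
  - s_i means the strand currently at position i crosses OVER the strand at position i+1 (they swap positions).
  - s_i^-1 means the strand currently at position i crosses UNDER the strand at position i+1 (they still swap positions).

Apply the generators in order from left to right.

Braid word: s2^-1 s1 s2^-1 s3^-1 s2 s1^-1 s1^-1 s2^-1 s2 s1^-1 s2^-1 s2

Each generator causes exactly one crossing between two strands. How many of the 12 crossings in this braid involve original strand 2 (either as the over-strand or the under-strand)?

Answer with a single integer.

Gen 1: crossing 2x3. Involves strand 2? yes. Count so far: 1
Gen 2: crossing 1x3. Involves strand 2? no. Count so far: 1
Gen 3: crossing 1x2. Involves strand 2? yes. Count so far: 2
Gen 4: crossing 1x4. Involves strand 2? no. Count so far: 2
Gen 5: crossing 2x4. Involves strand 2? yes. Count so far: 3
Gen 6: crossing 3x4. Involves strand 2? no. Count so far: 3
Gen 7: crossing 4x3. Involves strand 2? no. Count so far: 3
Gen 8: crossing 4x2. Involves strand 2? yes. Count so far: 4
Gen 9: crossing 2x4. Involves strand 2? yes. Count so far: 5
Gen 10: crossing 3x4. Involves strand 2? no. Count so far: 5
Gen 11: crossing 3x2. Involves strand 2? yes. Count so far: 6
Gen 12: crossing 2x3. Involves strand 2? yes. Count so far: 7

Answer: 7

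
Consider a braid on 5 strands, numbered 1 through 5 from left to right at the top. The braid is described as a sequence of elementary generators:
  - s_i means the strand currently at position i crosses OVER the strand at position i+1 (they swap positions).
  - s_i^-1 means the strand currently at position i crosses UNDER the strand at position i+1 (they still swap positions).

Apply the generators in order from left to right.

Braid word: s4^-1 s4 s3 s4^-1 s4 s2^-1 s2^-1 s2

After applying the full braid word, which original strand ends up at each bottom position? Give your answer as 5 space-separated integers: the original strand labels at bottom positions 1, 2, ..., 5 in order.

Gen 1 (s4^-1): strand 4 crosses under strand 5. Perm now: [1 2 3 5 4]
Gen 2 (s4): strand 5 crosses over strand 4. Perm now: [1 2 3 4 5]
Gen 3 (s3): strand 3 crosses over strand 4. Perm now: [1 2 4 3 5]
Gen 4 (s4^-1): strand 3 crosses under strand 5. Perm now: [1 2 4 5 3]
Gen 5 (s4): strand 5 crosses over strand 3. Perm now: [1 2 4 3 5]
Gen 6 (s2^-1): strand 2 crosses under strand 4. Perm now: [1 4 2 3 5]
Gen 7 (s2^-1): strand 4 crosses under strand 2. Perm now: [1 2 4 3 5]
Gen 8 (s2): strand 2 crosses over strand 4. Perm now: [1 4 2 3 5]

Answer: 1 4 2 3 5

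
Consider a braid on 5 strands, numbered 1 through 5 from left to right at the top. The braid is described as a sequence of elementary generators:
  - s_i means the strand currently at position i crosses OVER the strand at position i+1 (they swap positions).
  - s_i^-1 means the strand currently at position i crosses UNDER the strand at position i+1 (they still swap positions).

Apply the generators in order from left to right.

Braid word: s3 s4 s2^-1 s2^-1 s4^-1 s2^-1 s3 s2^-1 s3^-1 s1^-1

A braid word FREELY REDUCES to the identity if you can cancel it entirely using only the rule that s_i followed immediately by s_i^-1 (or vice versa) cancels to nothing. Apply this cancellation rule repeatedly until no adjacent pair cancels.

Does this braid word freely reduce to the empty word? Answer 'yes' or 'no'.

Answer: no

Derivation:
Gen 1 (s3): push. Stack: [s3]
Gen 2 (s4): push. Stack: [s3 s4]
Gen 3 (s2^-1): push. Stack: [s3 s4 s2^-1]
Gen 4 (s2^-1): push. Stack: [s3 s4 s2^-1 s2^-1]
Gen 5 (s4^-1): push. Stack: [s3 s4 s2^-1 s2^-1 s4^-1]
Gen 6 (s2^-1): push. Stack: [s3 s4 s2^-1 s2^-1 s4^-1 s2^-1]
Gen 7 (s3): push. Stack: [s3 s4 s2^-1 s2^-1 s4^-1 s2^-1 s3]
Gen 8 (s2^-1): push. Stack: [s3 s4 s2^-1 s2^-1 s4^-1 s2^-1 s3 s2^-1]
Gen 9 (s3^-1): push. Stack: [s3 s4 s2^-1 s2^-1 s4^-1 s2^-1 s3 s2^-1 s3^-1]
Gen 10 (s1^-1): push. Stack: [s3 s4 s2^-1 s2^-1 s4^-1 s2^-1 s3 s2^-1 s3^-1 s1^-1]
Reduced word: s3 s4 s2^-1 s2^-1 s4^-1 s2^-1 s3 s2^-1 s3^-1 s1^-1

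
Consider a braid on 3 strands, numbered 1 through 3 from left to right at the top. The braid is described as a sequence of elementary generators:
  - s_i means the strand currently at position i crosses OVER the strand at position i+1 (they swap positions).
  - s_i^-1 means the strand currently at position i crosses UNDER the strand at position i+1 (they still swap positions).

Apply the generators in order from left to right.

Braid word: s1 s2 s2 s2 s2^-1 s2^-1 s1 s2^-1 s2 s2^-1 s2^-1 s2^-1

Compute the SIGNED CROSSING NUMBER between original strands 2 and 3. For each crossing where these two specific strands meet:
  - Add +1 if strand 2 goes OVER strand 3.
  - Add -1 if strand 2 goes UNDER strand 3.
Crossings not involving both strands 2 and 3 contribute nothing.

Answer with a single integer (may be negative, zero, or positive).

Gen 1: crossing 1x2. Both 2&3? no. Sum: 0
Gen 2: crossing 1x3. Both 2&3? no. Sum: 0
Gen 3: crossing 3x1. Both 2&3? no. Sum: 0
Gen 4: crossing 1x3. Both 2&3? no. Sum: 0
Gen 5: crossing 3x1. Both 2&3? no. Sum: 0
Gen 6: crossing 1x3. Both 2&3? no. Sum: 0
Gen 7: 2 over 3. Both 2&3? yes. Contrib: +1. Sum: 1
Gen 8: crossing 2x1. Both 2&3? no. Sum: 1
Gen 9: crossing 1x2. Both 2&3? no. Sum: 1
Gen 10: crossing 2x1. Both 2&3? no. Sum: 1
Gen 11: crossing 1x2. Both 2&3? no. Sum: 1
Gen 12: crossing 2x1. Both 2&3? no. Sum: 1

Answer: 1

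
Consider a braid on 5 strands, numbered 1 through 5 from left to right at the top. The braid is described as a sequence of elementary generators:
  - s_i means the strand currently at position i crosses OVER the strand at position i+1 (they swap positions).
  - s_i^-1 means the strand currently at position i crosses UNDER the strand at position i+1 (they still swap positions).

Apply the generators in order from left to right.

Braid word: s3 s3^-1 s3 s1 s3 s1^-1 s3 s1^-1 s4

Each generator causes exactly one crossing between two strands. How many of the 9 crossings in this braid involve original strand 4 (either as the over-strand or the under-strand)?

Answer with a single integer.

Answer: 5

Derivation:
Gen 1: crossing 3x4. Involves strand 4? yes. Count so far: 1
Gen 2: crossing 4x3. Involves strand 4? yes. Count so far: 2
Gen 3: crossing 3x4. Involves strand 4? yes. Count so far: 3
Gen 4: crossing 1x2. Involves strand 4? no. Count so far: 3
Gen 5: crossing 4x3. Involves strand 4? yes. Count so far: 4
Gen 6: crossing 2x1. Involves strand 4? no. Count so far: 4
Gen 7: crossing 3x4. Involves strand 4? yes. Count so far: 5
Gen 8: crossing 1x2. Involves strand 4? no. Count so far: 5
Gen 9: crossing 3x5. Involves strand 4? no. Count so far: 5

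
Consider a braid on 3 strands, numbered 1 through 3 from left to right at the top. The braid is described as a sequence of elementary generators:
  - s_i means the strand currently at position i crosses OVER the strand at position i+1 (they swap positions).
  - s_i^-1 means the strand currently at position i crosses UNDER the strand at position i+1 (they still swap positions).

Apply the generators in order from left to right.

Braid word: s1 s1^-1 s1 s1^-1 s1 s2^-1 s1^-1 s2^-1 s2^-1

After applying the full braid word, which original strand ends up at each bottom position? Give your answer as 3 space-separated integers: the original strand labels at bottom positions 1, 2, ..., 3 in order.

Answer: 3 2 1

Derivation:
Gen 1 (s1): strand 1 crosses over strand 2. Perm now: [2 1 3]
Gen 2 (s1^-1): strand 2 crosses under strand 1. Perm now: [1 2 3]
Gen 3 (s1): strand 1 crosses over strand 2. Perm now: [2 1 3]
Gen 4 (s1^-1): strand 2 crosses under strand 1. Perm now: [1 2 3]
Gen 5 (s1): strand 1 crosses over strand 2. Perm now: [2 1 3]
Gen 6 (s2^-1): strand 1 crosses under strand 3. Perm now: [2 3 1]
Gen 7 (s1^-1): strand 2 crosses under strand 3. Perm now: [3 2 1]
Gen 8 (s2^-1): strand 2 crosses under strand 1. Perm now: [3 1 2]
Gen 9 (s2^-1): strand 1 crosses under strand 2. Perm now: [3 2 1]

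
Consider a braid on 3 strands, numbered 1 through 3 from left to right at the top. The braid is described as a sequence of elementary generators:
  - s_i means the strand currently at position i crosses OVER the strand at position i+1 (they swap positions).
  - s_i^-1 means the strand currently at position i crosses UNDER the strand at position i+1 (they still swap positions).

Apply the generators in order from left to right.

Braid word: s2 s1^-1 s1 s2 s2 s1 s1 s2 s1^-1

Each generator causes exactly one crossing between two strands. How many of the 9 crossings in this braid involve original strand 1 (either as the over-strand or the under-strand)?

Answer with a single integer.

Answer: 5

Derivation:
Gen 1: crossing 2x3. Involves strand 1? no. Count so far: 0
Gen 2: crossing 1x3. Involves strand 1? yes. Count so far: 1
Gen 3: crossing 3x1. Involves strand 1? yes. Count so far: 2
Gen 4: crossing 3x2. Involves strand 1? no. Count so far: 2
Gen 5: crossing 2x3. Involves strand 1? no. Count so far: 2
Gen 6: crossing 1x3. Involves strand 1? yes. Count so far: 3
Gen 7: crossing 3x1. Involves strand 1? yes. Count so far: 4
Gen 8: crossing 3x2. Involves strand 1? no. Count so far: 4
Gen 9: crossing 1x2. Involves strand 1? yes. Count so far: 5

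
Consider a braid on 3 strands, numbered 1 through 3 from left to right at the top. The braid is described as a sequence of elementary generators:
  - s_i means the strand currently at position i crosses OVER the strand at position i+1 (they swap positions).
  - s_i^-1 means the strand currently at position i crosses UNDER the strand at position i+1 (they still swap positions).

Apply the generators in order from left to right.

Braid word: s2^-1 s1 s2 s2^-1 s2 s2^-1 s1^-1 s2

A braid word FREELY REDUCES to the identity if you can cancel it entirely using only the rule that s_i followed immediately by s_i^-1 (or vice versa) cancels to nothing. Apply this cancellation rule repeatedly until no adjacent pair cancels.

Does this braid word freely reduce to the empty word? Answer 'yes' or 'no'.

Answer: yes

Derivation:
Gen 1 (s2^-1): push. Stack: [s2^-1]
Gen 2 (s1): push. Stack: [s2^-1 s1]
Gen 3 (s2): push. Stack: [s2^-1 s1 s2]
Gen 4 (s2^-1): cancels prior s2. Stack: [s2^-1 s1]
Gen 5 (s2): push. Stack: [s2^-1 s1 s2]
Gen 6 (s2^-1): cancels prior s2. Stack: [s2^-1 s1]
Gen 7 (s1^-1): cancels prior s1. Stack: [s2^-1]
Gen 8 (s2): cancels prior s2^-1. Stack: []
Reduced word: (empty)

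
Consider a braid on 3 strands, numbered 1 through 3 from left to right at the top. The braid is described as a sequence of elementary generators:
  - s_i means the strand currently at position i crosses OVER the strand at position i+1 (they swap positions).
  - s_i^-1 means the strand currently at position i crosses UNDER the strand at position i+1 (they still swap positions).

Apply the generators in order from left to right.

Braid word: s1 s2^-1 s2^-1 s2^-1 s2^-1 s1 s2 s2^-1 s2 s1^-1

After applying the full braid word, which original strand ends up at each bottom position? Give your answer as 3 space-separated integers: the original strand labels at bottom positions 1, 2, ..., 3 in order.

Answer: 3 1 2

Derivation:
Gen 1 (s1): strand 1 crosses over strand 2. Perm now: [2 1 3]
Gen 2 (s2^-1): strand 1 crosses under strand 3. Perm now: [2 3 1]
Gen 3 (s2^-1): strand 3 crosses under strand 1. Perm now: [2 1 3]
Gen 4 (s2^-1): strand 1 crosses under strand 3. Perm now: [2 3 1]
Gen 5 (s2^-1): strand 3 crosses under strand 1. Perm now: [2 1 3]
Gen 6 (s1): strand 2 crosses over strand 1. Perm now: [1 2 3]
Gen 7 (s2): strand 2 crosses over strand 3. Perm now: [1 3 2]
Gen 8 (s2^-1): strand 3 crosses under strand 2. Perm now: [1 2 3]
Gen 9 (s2): strand 2 crosses over strand 3. Perm now: [1 3 2]
Gen 10 (s1^-1): strand 1 crosses under strand 3. Perm now: [3 1 2]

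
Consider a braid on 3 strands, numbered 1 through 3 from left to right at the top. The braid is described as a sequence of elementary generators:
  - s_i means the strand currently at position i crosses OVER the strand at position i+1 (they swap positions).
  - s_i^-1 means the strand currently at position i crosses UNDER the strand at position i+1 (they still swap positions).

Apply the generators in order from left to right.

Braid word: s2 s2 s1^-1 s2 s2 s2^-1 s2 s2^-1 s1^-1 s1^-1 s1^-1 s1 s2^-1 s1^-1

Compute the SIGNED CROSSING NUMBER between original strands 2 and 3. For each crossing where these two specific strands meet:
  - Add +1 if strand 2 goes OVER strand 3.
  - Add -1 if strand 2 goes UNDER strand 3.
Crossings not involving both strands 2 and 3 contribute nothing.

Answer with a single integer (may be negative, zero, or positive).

Answer: -2

Derivation:
Gen 1: 2 over 3. Both 2&3? yes. Contrib: +1. Sum: 1
Gen 2: 3 over 2. Both 2&3? yes. Contrib: -1. Sum: 0
Gen 3: crossing 1x2. Both 2&3? no. Sum: 0
Gen 4: crossing 1x3. Both 2&3? no. Sum: 0
Gen 5: crossing 3x1. Both 2&3? no. Sum: 0
Gen 6: crossing 1x3. Both 2&3? no. Sum: 0
Gen 7: crossing 3x1. Both 2&3? no. Sum: 0
Gen 8: crossing 1x3. Both 2&3? no. Sum: 0
Gen 9: 2 under 3. Both 2&3? yes. Contrib: -1. Sum: -1
Gen 10: 3 under 2. Both 2&3? yes. Contrib: +1. Sum: 0
Gen 11: 2 under 3. Both 2&3? yes. Contrib: -1. Sum: -1
Gen 12: 3 over 2. Both 2&3? yes. Contrib: -1. Sum: -2
Gen 13: crossing 3x1. Both 2&3? no. Sum: -2
Gen 14: crossing 2x1. Both 2&3? no. Sum: -2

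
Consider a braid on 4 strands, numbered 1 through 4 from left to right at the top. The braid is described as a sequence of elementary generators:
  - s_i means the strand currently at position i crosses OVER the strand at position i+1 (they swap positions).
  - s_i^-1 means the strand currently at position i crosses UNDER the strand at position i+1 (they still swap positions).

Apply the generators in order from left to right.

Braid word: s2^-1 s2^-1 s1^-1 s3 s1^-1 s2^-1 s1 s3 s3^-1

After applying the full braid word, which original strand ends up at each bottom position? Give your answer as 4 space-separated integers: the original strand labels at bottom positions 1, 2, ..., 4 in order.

Answer: 4 1 2 3

Derivation:
Gen 1 (s2^-1): strand 2 crosses under strand 3. Perm now: [1 3 2 4]
Gen 2 (s2^-1): strand 3 crosses under strand 2. Perm now: [1 2 3 4]
Gen 3 (s1^-1): strand 1 crosses under strand 2. Perm now: [2 1 3 4]
Gen 4 (s3): strand 3 crosses over strand 4. Perm now: [2 1 4 3]
Gen 5 (s1^-1): strand 2 crosses under strand 1. Perm now: [1 2 4 3]
Gen 6 (s2^-1): strand 2 crosses under strand 4. Perm now: [1 4 2 3]
Gen 7 (s1): strand 1 crosses over strand 4. Perm now: [4 1 2 3]
Gen 8 (s3): strand 2 crosses over strand 3. Perm now: [4 1 3 2]
Gen 9 (s3^-1): strand 3 crosses under strand 2. Perm now: [4 1 2 3]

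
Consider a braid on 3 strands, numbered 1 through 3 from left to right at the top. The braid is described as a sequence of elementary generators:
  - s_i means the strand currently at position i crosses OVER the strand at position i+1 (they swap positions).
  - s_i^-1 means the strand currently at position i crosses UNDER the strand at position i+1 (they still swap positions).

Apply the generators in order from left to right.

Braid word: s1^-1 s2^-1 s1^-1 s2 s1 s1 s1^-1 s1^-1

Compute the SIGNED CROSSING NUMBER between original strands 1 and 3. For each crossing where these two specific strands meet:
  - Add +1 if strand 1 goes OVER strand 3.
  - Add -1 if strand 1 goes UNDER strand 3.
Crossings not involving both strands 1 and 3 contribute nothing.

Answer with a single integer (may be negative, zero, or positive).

Answer: -1

Derivation:
Gen 1: crossing 1x2. Both 1&3? no. Sum: 0
Gen 2: 1 under 3. Both 1&3? yes. Contrib: -1. Sum: -1
Gen 3: crossing 2x3. Both 1&3? no. Sum: -1
Gen 4: crossing 2x1. Both 1&3? no. Sum: -1
Gen 5: 3 over 1. Both 1&3? yes. Contrib: -1. Sum: -2
Gen 6: 1 over 3. Both 1&3? yes. Contrib: +1. Sum: -1
Gen 7: 3 under 1. Both 1&3? yes. Contrib: +1. Sum: 0
Gen 8: 1 under 3. Both 1&3? yes. Contrib: -1. Sum: -1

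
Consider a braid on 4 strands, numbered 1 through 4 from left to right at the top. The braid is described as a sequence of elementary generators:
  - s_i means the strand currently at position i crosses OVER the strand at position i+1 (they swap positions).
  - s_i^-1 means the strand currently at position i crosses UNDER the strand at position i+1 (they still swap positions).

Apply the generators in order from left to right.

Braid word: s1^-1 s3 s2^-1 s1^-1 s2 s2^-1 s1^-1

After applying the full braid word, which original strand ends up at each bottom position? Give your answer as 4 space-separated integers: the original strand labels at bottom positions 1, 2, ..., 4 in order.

Gen 1 (s1^-1): strand 1 crosses under strand 2. Perm now: [2 1 3 4]
Gen 2 (s3): strand 3 crosses over strand 4. Perm now: [2 1 4 3]
Gen 3 (s2^-1): strand 1 crosses under strand 4. Perm now: [2 4 1 3]
Gen 4 (s1^-1): strand 2 crosses under strand 4. Perm now: [4 2 1 3]
Gen 5 (s2): strand 2 crosses over strand 1. Perm now: [4 1 2 3]
Gen 6 (s2^-1): strand 1 crosses under strand 2. Perm now: [4 2 1 3]
Gen 7 (s1^-1): strand 4 crosses under strand 2. Perm now: [2 4 1 3]

Answer: 2 4 1 3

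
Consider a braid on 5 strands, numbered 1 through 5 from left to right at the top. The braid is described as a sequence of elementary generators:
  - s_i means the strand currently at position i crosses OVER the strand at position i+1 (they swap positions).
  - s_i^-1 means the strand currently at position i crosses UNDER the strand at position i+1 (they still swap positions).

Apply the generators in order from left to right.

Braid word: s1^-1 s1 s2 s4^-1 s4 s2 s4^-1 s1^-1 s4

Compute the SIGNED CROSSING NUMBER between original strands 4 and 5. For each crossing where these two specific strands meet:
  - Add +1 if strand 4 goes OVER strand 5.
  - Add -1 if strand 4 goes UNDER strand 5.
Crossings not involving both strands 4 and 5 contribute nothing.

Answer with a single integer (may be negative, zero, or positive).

Gen 1: crossing 1x2. Both 4&5? no. Sum: 0
Gen 2: crossing 2x1. Both 4&5? no. Sum: 0
Gen 3: crossing 2x3. Both 4&5? no. Sum: 0
Gen 4: 4 under 5. Both 4&5? yes. Contrib: -1. Sum: -1
Gen 5: 5 over 4. Both 4&5? yes. Contrib: -1. Sum: -2
Gen 6: crossing 3x2. Both 4&5? no. Sum: -2
Gen 7: 4 under 5. Both 4&5? yes. Contrib: -1. Sum: -3
Gen 8: crossing 1x2. Both 4&5? no. Sum: -3
Gen 9: 5 over 4. Both 4&5? yes. Contrib: -1. Sum: -4

Answer: -4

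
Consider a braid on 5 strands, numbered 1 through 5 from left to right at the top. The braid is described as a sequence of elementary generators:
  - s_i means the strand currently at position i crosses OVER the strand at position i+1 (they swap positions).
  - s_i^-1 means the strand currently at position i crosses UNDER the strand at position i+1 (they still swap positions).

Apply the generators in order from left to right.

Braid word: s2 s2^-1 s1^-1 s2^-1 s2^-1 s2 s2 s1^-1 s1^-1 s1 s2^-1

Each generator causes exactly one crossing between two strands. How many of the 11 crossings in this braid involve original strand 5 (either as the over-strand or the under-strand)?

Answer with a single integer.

Gen 1: crossing 2x3. Involves strand 5? no. Count so far: 0
Gen 2: crossing 3x2. Involves strand 5? no. Count so far: 0
Gen 3: crossing 1x2. Involves strand 5? no. Count so far: 0
Gen 4: crossing 1x3. Involves strand 5? no. Count so far: 0
Gen 5: crossing 3x1. Involves strand 5? no. Count so far: 0
Gen 6: crossing 1x3. Involves strand 5? no. Count so far: 0
Gen 7: crossing 3x1. Involves strand 5? no. Count so far: 0
Gen 8: crossing 2x1. Involves strand 5? no. Count so far: 0
Gen 9: crossing 1x2. Involves strand 5? no. Count so far: 0
Gen 10: crossing 2x1. Involves strand 5? no. Count so far: 0
Gen 11: crossing 2x3. Involves strand 5? no. Count so far: 0

Answer: 0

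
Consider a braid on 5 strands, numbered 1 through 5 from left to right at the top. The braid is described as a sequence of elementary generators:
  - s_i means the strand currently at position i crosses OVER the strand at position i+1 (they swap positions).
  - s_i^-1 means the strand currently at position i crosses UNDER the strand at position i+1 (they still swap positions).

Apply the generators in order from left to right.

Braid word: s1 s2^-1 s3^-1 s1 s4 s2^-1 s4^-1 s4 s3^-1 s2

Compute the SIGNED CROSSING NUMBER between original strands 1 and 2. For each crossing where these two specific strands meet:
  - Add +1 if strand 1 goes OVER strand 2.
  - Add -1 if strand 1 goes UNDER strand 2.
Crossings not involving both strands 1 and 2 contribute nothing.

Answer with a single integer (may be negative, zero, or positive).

Gen 1: 1 over 2. Both 1&2? yes. Contrib: +1. Sum: 1
Gen 2: crossing 1x3. Both 1&2? no. Sum: 1
Gen 3: crossing 1x4. Both 1&2? no. Sum: 1
Gen 4: crossing 2x3. Both 1&2? no. Sum: 1
Gen 5: crossing 1x5. Both 1&2? no. Sum: 1
Gen 6: crossing 2x4. Both 1&2? no. Sum: 1
Gen 7: crossing 5x1. Both 1&2? no. Sum: 1
Gen 8: crossing 1x5. Both 1&2? no. Sum: 1
Gen 9: crossing 2x5. Both 1&2? no. Sum: 1
Gen 10: crossing 4x5. Both 1&2? no. Sum: 1

Answer: 1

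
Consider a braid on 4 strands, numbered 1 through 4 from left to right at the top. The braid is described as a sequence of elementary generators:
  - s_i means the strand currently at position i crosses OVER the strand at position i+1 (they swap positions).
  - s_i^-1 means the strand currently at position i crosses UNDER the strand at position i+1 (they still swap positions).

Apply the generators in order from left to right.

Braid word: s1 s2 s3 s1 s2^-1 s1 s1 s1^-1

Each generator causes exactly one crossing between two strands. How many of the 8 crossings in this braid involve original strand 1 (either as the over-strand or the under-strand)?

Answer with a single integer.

Answer: 3

Derivation:
Gen 1: crossing 1x2. Involves strand 1? yes. Count so far: 1
Gen 2: crossing 1x3. Involves strand 1? yes. Count so far: 2
Gen 3: crossing 1x4. Involves strand 1? yes. Count so far: 3
Gen 4: crossing 2x3. Involves strand 1? no. Count so far: 3
Gen 5: crossing 2x4. Involves strand 1? no. Count so far: 3
Gen 6: crossing 3x4. Involves strand 1? no. Count so far: 3
Gen 7: crossing 4x3. Involves strand 1? no. Count so far: 3
Gen 8: crossing 3x4. Involves strand 1? no. Count so far: 3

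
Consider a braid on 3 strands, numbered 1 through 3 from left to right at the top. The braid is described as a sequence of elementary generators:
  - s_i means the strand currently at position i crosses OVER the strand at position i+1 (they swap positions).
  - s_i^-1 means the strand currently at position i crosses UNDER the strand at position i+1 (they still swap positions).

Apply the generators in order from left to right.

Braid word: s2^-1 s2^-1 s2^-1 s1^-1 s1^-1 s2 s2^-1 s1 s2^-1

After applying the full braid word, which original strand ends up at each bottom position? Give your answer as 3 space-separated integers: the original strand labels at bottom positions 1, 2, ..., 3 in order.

Answer: 3 2 1

Derivation:
Gen 1 (s2^-1): strand 2 crosses under strand 3. Perm now: [1 3 2]
Gen 2 (s2^-1): strand 3 crosses under strand 2. Perm now: [1 2 3]
Gen 3 (s2^-1): strand 2 crosses under strand 3. Perm now: [1 3 2]
Gen 4 (s1^-1): strand 1 crosses under strand 3. Perm now: [3 1 2]
Gen 5 (s1^-1): strand 3 crosses under strand 1. Perm now: [1 3 2]
Gen 6 (s2): strand 3 crosses over strand 2. Perm now: [1 2 3]
Gen 7 (s2^-1): strand 2 crosses under strand 3. Perm now: [1 3 2]
Gen 8 (s1): strand 1 crosses over strand 3. Perm now: [3 1 2]
Gen 9 (s2^-1): strand 1 crosses under strand 2. Perm now: [3 2 1]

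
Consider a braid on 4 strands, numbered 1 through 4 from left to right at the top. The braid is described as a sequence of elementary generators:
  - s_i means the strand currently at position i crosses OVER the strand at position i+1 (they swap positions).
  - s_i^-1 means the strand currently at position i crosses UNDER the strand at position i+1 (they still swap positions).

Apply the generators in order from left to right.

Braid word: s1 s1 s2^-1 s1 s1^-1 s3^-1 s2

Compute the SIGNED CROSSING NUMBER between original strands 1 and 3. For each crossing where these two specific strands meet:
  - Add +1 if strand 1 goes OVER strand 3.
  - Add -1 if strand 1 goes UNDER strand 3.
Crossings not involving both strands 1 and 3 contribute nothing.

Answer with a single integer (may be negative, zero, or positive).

Answer: 2

Derivation:
Gen 1: crossing 1x2. Both 1&3? no. Sum: 0
Gen 2: crossing 2x1. Both 1&3? no. Sum: 0
Gen 3: crossing 2x3. Both 1&3? no. Sum: 0
Gen 4: 1 over 3. Both 1&3? yes. Contrib: +1. Sum: 1
Gen 5: 3 under 1. Both 1&3? yes. Contrib: +1. Sum: 2
Gen 6: crossing 2x4. Both 1&3? no. Sum: 2
Gen 7: crossing 3x4. Both 1&3? no. Sum: 2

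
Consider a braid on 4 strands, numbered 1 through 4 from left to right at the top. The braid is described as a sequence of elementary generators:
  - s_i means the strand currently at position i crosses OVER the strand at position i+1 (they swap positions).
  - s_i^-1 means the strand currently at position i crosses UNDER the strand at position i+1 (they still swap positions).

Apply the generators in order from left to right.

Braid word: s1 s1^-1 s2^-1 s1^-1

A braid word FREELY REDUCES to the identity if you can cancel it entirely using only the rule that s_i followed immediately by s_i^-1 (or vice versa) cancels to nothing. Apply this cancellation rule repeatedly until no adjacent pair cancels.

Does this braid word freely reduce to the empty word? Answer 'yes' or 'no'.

Answer: no

Derivation:
Gen 1 (s1): push. Stack: [s1]
Gen 2 (s1^-1): cancels prior s1. Stack: []
Gen 3 (s2^-1): push. Stack: [s2^-1]
Gen 4 (s1^-1): push. Stack: [s2^-1 s1^-1]
Reduced word: s2^-1 s1^-1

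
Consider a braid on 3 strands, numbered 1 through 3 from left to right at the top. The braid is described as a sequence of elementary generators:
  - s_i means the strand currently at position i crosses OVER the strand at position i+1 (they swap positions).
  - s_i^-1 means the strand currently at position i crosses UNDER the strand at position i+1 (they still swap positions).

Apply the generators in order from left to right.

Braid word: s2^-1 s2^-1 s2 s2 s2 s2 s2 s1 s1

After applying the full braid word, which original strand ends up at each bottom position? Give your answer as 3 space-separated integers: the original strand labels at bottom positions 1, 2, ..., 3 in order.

Gen 1 (s2^-1): strand 2 crosses under strand 3. Perm now: [1 3 2]
Gen 2 (s2^-1): strand 3 crosses under strand 2. Perm now: [1 2 3]
Gen 3 (s2): strand 2 crosses over strand 3. Perm now: [1 3 2]
Gen 4 (s2): strand 3 crosses over strand 2. Perm now: [1 2 3]
Gen 5 (s2): strand 2 crosses over strand 3. Perm now: [1 3 2]
Gen 6 (s2): strand 3 crosses over strand 2. Perm now: [1 2 3]
Gen 7 (s2): strand 2 crosses over strand 3. Perm now: [1 3 2]
Gen 8 (s1): strand 1 crosses over strand 3. Perm now: [3 1 2]
Gen 9 (s1): strand 3 crosses over strand 1. Perm now: [1 3 2]

Answer: 1 3 2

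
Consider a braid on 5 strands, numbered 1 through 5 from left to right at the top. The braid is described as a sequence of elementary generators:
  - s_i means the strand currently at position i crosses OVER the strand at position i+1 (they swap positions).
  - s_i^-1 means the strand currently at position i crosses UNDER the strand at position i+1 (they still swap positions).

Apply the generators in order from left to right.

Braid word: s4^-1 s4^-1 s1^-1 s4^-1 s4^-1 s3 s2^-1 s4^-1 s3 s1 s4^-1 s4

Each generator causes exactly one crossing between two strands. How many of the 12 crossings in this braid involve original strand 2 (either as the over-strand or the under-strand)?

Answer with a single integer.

Gen 1: crossing 4x5. Involves strand 2? no. Count so far: 0
Gen 2: crossing 5x4. Involves strand 2? no. Count so far: 0
Gen 3: crossing 1x2. Involves strand 2? yes. Count so far: 1
Gen 4: crossing 4x5. Involves strand 2? no. Count so far: 1
Gen 5: crossing 5x4. Involves strand 2? no. Count so far: 1
Gen 6: crossing 3x4. Involves strand 2? no. Count so far: 1
Gen 7: crossing 1x4. Involves strand 2? no. Count so far: 1
Gen 8: crossing 3x5. Involves strand 2? no. Count so far: 1
Gen 9: crossing 1x5. Involves strand 2? no. Count so far: 1
Gen 10: crossing 2x4. Involves strand 2? yes. Count so far: 2
Gen 11: crossing 1x3. Involves strand 2? no. Count so far: 2
Gen 12: crossing 3x1. Involves strand 2? no. Count so far: 2

Answer: 2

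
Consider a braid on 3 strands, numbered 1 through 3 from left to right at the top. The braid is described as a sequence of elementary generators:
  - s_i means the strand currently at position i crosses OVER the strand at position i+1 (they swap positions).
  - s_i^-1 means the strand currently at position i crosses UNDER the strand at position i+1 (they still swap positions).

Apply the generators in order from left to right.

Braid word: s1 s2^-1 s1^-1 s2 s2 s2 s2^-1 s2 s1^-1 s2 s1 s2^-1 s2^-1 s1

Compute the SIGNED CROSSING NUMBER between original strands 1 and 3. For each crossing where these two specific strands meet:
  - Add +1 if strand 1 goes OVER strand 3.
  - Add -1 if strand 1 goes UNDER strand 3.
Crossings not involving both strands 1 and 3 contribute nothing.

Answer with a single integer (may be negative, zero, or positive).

Gen 1: crossing 1x2. Both 1&3? no. Sum: 0
Gen 2: 1 under 3. Both 1&3? yes. Contrib: -1. Sum: -1
Gen 3: crossing 2x3. Both 1&3? no. Sum: -1
Gen 4: crossing 2x1. Both 1&3? no. Sum: -1
Gen 5: crossing 1x2. Both 1&3? no. Sum: -1
Gen 6: crossing 2x1. Both 1&3? no. Sum: -1
Gen 7: crossing 1x2. Both 1&3? no. Sum: -1
Gen 8: crossing 2x1. Both 1&3? no. Sum: -1
Gen 9: 3 under 1. Both 1&3? yes. Contrib: +1. Sum: 0
Gen 10: crossing 3x2. Both 1&3? no. Sum: 0
Gen 11: crossing 1x2. Both 1&3? no. Sum: 0
Gen 12: 1 under 3. Both 1&3? yes. Contrib: -1. Sum: -1
Gen 13: 3 under 1. Both 1&3? yes. Contrib: +1. Sum: 0
Gen 14: crossing 2x1. Both 1&3? no. Sum: 0

Answer: 0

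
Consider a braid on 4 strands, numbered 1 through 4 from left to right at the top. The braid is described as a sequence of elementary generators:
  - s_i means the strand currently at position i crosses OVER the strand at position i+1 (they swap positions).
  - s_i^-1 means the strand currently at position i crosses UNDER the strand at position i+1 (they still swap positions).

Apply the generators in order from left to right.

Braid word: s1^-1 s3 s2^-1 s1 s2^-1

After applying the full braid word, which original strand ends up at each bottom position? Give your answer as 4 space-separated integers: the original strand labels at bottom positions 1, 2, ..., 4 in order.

Gen 1 (s1^-1): strand 1 crosses under strand 2. Perm now: [2 1 3 4]
Gen 2 (s3): strand 3 crosses over strand 4. Perm now: [2 1 4 3]
Gen 3 (s2^-1): strand 1 crosses under strand 4. Perm now: [2 4 1 3]
Gen 4 (s1): strand 2 crosses over strand 4. Perm now: [4 2 1 3]
Gen 5 (s2^-1): strand 2 crosses under strand 1. Perm now: [4 1 2 3]

Answer: 4 1 2 3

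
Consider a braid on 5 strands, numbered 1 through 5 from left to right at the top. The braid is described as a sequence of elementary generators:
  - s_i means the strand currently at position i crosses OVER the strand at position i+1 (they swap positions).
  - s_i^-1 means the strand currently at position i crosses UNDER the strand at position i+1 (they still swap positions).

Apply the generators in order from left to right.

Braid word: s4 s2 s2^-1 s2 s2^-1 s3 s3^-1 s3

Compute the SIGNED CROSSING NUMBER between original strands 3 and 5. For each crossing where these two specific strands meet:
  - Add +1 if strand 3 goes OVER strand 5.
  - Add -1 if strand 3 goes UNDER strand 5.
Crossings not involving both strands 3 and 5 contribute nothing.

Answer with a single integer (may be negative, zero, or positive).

Answer: 3

Derivation:
Gen 1: crossing 4x5. Both 3&5? no. Sum: 0
Gen 2: crossing 2x3. Both 3&5? no. Sum: 0
Gen 3: crossing 3x2. Both 3&5? no. Sum: 0
Gen 4: crossing 2x3. Both 3&5? no. Sum: 0
Gen 5: crossing 3x2. Both 3&5? no. Sum: 0
Gen 6: 3 over 5. Both 3&5? yes. Contrib: +1. Sum: 1
Gen 7: 5 under 3. Both 3&5? yes. Contrib: +1. Sum: 2
Gen 8: 3 over 5. Both 3&5? yes. Contrib: +1. Sum: 3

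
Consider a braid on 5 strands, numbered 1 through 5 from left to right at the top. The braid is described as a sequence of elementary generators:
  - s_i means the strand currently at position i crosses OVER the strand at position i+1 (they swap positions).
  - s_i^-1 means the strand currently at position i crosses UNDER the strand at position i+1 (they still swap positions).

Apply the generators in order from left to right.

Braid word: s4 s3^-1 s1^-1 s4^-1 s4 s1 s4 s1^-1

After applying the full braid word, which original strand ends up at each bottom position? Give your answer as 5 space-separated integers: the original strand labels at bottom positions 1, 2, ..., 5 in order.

Answer: 2 1 5 4 3

Derivation:
Gen 1 (s4): strand 4 crosses over strand 5. Perm now: [1 2 3 5 4]
Gen 2 (s3^-1): strand 3 crosses under strand 5. Perm now: [1 2 5 3 4]
Gen 3 (s1^-1): strand 1 crosses under strand 2. Perm now: [2 1 5 3 4]
Gen 4 (s4^-1): strand 3 crosses under strand 4. Perm now: [2 1 5 4 3]
Gen 5 (s4): strand 4 crosses over strand 3. Perm now: [2 1 5 3 4]
Gen 6 (s1): strand 2 crosses over strand 1. Perm now: [1 2 5 3 4]
Gen 7 (s4): strand 3 crosses over strand 4. Perm now: [1 2 5 4 3]
Gen 8 (s1^-1): strand 1 crosses under strand 2. Perm now: [2 1 5 4 3]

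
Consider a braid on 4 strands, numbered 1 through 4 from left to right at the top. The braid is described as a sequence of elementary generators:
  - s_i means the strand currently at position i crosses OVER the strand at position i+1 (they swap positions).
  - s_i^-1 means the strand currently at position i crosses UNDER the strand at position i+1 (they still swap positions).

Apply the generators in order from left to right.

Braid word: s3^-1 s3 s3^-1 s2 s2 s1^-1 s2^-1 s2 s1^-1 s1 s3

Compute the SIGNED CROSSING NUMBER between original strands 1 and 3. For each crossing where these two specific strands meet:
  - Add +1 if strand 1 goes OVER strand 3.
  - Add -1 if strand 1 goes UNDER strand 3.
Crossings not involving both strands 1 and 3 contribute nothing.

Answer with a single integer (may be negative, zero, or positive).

Answer: 0

Derivation:
Gen 1: crossing 3x4. Both 1&3? no. Sum: 0
Gen 2: crossing 4x3. Both 1&3? no. Sum: 0
Gen 3: crossing 3x4. Both 1&3? no. Sum: 0
Gen 4: crossing 2x4. Both 1&3? no. Sum: 0
Gen 5: crossing 4x2. Both 1&3? no. Sum: 0
Gen 6: crossing 1x2. Both 1&3? no. Sum: 0
Gen 7: crossing 1x4. Both 1&3? no. Sum: 0
Gen 8: crossing 4x1. Both 1&3? no. Sum: 0
Gen 9: crossing 2x1. Both 1&3? no. Sum: 0
Gen 10: crossing 1x2. Both 1&3? no. Sum: 0
Gen 11: crossing 4x3. Both 1&3? no. Sum: 0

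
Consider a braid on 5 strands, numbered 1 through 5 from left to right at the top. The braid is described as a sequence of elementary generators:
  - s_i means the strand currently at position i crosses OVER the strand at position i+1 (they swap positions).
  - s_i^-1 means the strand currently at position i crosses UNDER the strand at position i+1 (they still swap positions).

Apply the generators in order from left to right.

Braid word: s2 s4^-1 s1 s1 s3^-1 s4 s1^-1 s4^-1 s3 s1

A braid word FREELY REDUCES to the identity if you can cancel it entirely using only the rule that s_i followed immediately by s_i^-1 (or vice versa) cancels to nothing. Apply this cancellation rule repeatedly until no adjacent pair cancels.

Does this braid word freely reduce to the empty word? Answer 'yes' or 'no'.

Answer: no

Derivation:
Gen 1 (s2): push. Stack: [s2]
Gen 2 (s4^-1): push. Stack: [s2 s4^-1]
Gen 3 (s1): push. Stack: [s2 s4^-1 s1]
Gen 4 (s1): push. Stack: [s2 s4^-1 s1 s1]
Gen 5 (s3^-1): push. Stack: [s2 s4^-1 s1 s1 s3^-1]
Gen 6 (s4): push. Stack: [s2 s4^-1 s1 s1 s3^-1 s4]
Gen 7 (s1^-1): push. Stack: [s2 s4^-1 s1 s1 s3^-1 s4 s1^-1]
Gen 8 (s4^-1): push. Stack: [s2 s4^-1 s1 s1 s3^-1 s4 s1^-1 s4^-1]
Gen 9 (s3): push. Stack: [s2 s4^-1 s1 s1 s3^-1 s4 s1^-1 s4^-1 s3]
Gen 10 (s1): push. Stack: [s2 s4^-1 s1 s1 s3^-1 s4 s1^-1 s4^-1 s3 s1]
Reduced word: s2 s4^-1 s1 s1 s3^-1 s4 s1^-1 s4^-1 s3 s1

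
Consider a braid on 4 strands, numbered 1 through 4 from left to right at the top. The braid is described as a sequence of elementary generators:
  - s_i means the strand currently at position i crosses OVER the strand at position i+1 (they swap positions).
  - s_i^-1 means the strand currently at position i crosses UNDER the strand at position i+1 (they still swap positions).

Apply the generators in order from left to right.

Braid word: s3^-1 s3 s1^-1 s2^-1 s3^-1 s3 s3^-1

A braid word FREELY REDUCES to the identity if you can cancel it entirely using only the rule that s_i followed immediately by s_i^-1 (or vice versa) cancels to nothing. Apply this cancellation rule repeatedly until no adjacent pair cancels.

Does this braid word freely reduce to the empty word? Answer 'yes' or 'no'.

Gen 1 (s3^-1): push. Stack: [s3^-1]
Gen 2 (s3): cancels prior s3^-1. Stack: []
Gen 3 (s1^-1): push. Stack: [s1^-1]
Gen 4 (s2^-1): push. Stack: [s1^-1 s2^-1]
Gen 5 (s3^-1): push. Stack: [s1^-1 s2^-1 s3^-1]
Gen 6 (s3): cancels prior s3^-1. Stack: [s1^-1 s2^-1]
Gen 7 (s3^-1): push. Stack: [s1^-1 s2^-1 s3^-1]
Reduced word: s1^-1 s2^-1 s3^-1

Answer: no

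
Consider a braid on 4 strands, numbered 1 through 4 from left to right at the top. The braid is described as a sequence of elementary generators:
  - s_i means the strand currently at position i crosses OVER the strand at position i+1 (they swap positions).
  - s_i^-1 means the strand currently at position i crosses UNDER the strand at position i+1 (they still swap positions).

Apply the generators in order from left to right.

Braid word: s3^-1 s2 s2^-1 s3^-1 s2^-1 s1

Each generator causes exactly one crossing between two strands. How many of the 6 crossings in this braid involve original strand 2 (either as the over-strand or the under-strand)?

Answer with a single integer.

Answer: 3

Derivation:
Gen 1: crossing 3x4. Involves strand 2? no. Count so far: 0
Gen 2: crossing 2x4. Involves strand 2? yes. Count so far: 1
Gen 3: crossing 4x2. Involves strand 2? yes. Count so far: 2
Gen 4: crossing 4x3. Involves strand 2? no. Count so far: 2
Gen 5: crossing 2x3. Involves strand 2? yes. Count so far: 3
Gen 6: crossing 1x3. Involves strand 2? no. Count so far: 3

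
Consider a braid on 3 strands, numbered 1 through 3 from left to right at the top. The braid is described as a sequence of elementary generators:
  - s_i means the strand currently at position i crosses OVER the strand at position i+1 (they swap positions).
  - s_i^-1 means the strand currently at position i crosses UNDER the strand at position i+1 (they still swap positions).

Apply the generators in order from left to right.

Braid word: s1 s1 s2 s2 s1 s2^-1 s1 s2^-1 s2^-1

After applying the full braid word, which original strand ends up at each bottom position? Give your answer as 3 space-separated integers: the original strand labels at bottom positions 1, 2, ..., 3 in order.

Gen 1 (s1): strand 1 crosses over strand 2. Perm now: [2 1 3]
Gen 2 (s1): strand 2 crosses over strand 1. Perm now: [1 2 3]
Gen 3 (s2): strand 2 crosses over strand 3. Perm now: [1 3 2]
Gen 4 (s2): strand 3 crosses over strand 2. Perm now: [1 2 3]
Gen 5 (s1): strand 1 crosses over strand 2. Perm now: [2 1 3]
Gen 6 (s2^-1): strand 1 crosses under strand 3. Perm now: [2 3 1]
Gen 7 (s1): strand 2 crosses over strand 3. Perm now: [3 2 1]
Gen 8 (s2^-1): strand 2 crosses under strand 1. Perm now: [3 1 2]
Gen 9 (s2^-1): strand 1 crosses under strand 2. Perm now: [3 2 1]

Answer: 3 2 1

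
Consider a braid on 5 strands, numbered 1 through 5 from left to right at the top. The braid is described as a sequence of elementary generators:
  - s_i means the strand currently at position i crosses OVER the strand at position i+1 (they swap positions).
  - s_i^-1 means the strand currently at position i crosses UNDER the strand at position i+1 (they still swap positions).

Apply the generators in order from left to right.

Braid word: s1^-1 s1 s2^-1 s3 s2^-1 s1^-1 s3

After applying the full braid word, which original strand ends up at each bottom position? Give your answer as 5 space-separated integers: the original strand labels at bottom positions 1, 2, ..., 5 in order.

Answer: 4 1 2 3 5

Derivation:
Gen 1 (s1^-1): strand 1 crosses under strand 2. Perm now: [2 1 3 4 5]
Gen 2 (s1): strand 2 crosses over strand 1. Perm now: [1 2 3 4 5]
Gen 3 (s2^-1): strand 2 crosses under strand 3. Perm now: [1 3 2 4 5]
Gen 4 (s3): strand 2 crosses over strand 4. Perm now: [1 3 4 2 5]
Gen 5 (s2^-1): strand 3 crosses under strand 4. Perm now: [1 4 3 2 5]
Gen 6 (s1^-1): strand 1 crosses under strand 4. Perm now: [4 1 3 2 5]
Gen 7 (s3): strand 3 crosses over strand 2. Perm now: [4 1 2 3 5]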